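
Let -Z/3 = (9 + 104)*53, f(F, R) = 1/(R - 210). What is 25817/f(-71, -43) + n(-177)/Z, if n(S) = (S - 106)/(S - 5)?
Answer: -21358623080077/3269994 ≈ -6.5317e+6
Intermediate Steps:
n(S) = (-106 + S)/(-5 + S)
f(F, R) = 1/(-210 + R)
Z = -17967 (Z = -3*(9 + 104)*53 = -339*53 = -3*5989 = -17967)
25817/f(-71, -43) + n(-177)/Z = 25817/(1/(-210 - 43)) + ((-106 - 177)/(-5 - 177))/(-17967) = 25817/(1/(-253)) + (-283/(-182))*(-1/17967) = 25817/(-1/253) - 1/182*(-283)*(-1/17967) = 25817*(-253) + (283/182)*(-1/17967) = -6531701 - 283/3269994 = -21358623080077/3269994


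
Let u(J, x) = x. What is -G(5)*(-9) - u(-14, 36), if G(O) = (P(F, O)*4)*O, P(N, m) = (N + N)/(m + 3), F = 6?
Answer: 234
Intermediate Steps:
P(N, m) = 2*N/(3 + m) (P(N, m) = (2*N)/(3 + m) = 2*N/(3 + m))
G(O) = 48*O/(3 + O) (G(O) = ((2*6/(3 + O))*4)*O = ((12/(3 + O))*4)*O = (48/(3 + O))*O = 48*O/(3 + O))
-G(5)*(-9) - u(-14, 36) = -48*5/(3 + 5)*(-9) - 1*36 = -48*5/8*(-9) - 36 = -1*30*(-9) - 36 = -30*(-9) - 36 = 270 - 36 = 234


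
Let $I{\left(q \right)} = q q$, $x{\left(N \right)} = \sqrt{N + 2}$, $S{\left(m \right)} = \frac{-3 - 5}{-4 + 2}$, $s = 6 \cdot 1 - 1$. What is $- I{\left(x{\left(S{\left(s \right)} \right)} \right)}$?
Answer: $-6$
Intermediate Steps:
$s = 5$ ($s = 6 - 1 = 5$)
$S{\left(m \right)} = 4$ ($S{\left(m \right)} = - \frac{8}{-2} = \left(-8\right) \left(- \frac{1}{2}\right) = 4$)
$x{\left(N \right)} = \sqrt{2 + N}$
$I{\left(q \right)} = q^{2}$
$- I{\left(x{\left(S{\left(s \right)} \right)} \right)} = - \left(\sqrt{2 + 4}\right)^{2} = - \left(\sqrt{6}\right)^{2} = \left(-1\right) 6 = -6$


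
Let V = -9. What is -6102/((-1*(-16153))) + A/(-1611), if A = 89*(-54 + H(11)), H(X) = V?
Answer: 8971061/2891387 ≈ 3.1027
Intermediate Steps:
H(X) = -9
A = -5607 (A = 89*(-54 - 9) = 89*(-63) = -5607)
-6102/((-1*(-16153))) + A/(-1611) = -6102/((-1*(-16153))) - 5607/(-1611) = -6102/16153 - 5607*(-1/1611) = -6102*1/16153 + 623/179 = -6102/16153 + 623/179 = 8971061/2891387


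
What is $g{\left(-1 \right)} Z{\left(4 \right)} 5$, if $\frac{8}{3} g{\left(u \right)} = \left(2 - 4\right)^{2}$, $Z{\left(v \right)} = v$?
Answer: $30$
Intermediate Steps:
$g{\left(u \right)} = \frac{3}{2}$ ($g{\left(u \right)} = \frac{3 \left(2 - 4\right)^{2}}{8} = \frac{3 \left(-2\right)^{2}}{8} = \frac{3}{8} \cdot 4 = \frac{3}{2}$)
$g{\left(-1 \right)} Z{\left(4 \right)} 5 = \frac{3}{2} \cdot 4 \cdot 5 = 6 \cdot 5 = 30$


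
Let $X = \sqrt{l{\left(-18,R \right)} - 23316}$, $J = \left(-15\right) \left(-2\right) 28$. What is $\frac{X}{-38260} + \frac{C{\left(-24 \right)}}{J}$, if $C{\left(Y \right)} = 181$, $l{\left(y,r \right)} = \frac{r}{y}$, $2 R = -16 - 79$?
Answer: $\frac{181}{840} - \frac{i \sqrt{839281}}{229560} \approx 0.21548 - 0.0039908 i$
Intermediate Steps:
$R = - \frac{95}{2}$ ($R = \frac{-16 - 79}{2} = \frac{1}{2} \left(-95\right) = - \frac{95}{2} \approx -47.5$)
$J = 840$ ($J = 30 \cdot 28 = 840$)
$X = \frac{i \sqrt{839281}}{6}$ ($X = \sqrt{- \frac{95}{2 \left(-18\right)} - 23316} = \sqrt{\left(- \frac{95}{2}\right) \left(- \frac{1}{18}\right) - 23316} = \sqrt{\frac{95}{36} - 23316} = \sqrt{- \frac{839281}{36}} = \frac{i \sqrt{839281}}{6} \approx 152.69 i$)
$\frac{X}{-38260} + \frac{C{\left(-24 \right)}}{J} = \frac{\frac{1}{6} i \sqrt{839281}}{-38260} + \frac{181}{840} = \frac{i \sqrt{839281}}{6} \left(- \frac{1}{38260}\right) + 181 \cdot \frac{1}{840} = - \frac{i \sqrt{839281}}{229560} + \frac{181}{840} = \frac{181}{840} - \frac{i \sqrt{839281}}{229560}$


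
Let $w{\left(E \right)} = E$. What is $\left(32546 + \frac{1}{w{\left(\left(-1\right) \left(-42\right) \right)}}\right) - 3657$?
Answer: $\frac{1213339}{42} \approx 28889.0$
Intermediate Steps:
$\left(32546 + \frac{1}{w{\left(\left(-1\right) \left(-42\right) \right)}}\right) - 3657 = \left(32546 + \frac{1}{\left(-1\right) \left(-42\right)}\right) - 3657 = \left(32546 + \frac{1}{42}\right) - 3657 = \frac{1366933}{42} - 3657 = \frac{1213339}{42}$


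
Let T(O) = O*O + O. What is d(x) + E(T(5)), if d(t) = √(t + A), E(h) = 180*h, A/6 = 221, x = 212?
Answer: 5400 + √1538 ≈ 5439.2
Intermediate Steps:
T(O) = O + O² (T(O) = O² + O = O + O²)
A = 1326 (A = 6*221 = 1326)
d(t) = √(1326 + t) (d(t) = √(t + 1326) = √(1326 + t))
d(x) + E(T(5)) = √(1326 + 212) + 180*(5*(1 + 5)) = √1538 + 180*(5*6) = √1538 + 180*30 = √1538 + 5400 = 5400 + √1538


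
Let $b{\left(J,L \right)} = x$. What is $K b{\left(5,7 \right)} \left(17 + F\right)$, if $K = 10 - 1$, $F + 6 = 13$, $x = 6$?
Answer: $1296$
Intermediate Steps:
$F = 7$ ($F = -6 + 13 = 7$)
$b{\left(J,L \right)} = 6$
$K = 9$
$K b{\left(5,7 \right)} \left(17 + F\right) = 9 \cdot 6 \left(17 + 7\right) = 54 \cdot 24 = 1296$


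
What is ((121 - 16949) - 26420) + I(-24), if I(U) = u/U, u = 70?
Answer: -519011/12 ≈ -43251.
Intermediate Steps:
I(U) = 70/U
((121 - 16949) - 26420) + I(-24) = ((121 - 16949) - 26420) + 70/(-24) = (-16828 - 26420) + 70*(-1/24) = -43248 - 35/12 = -519011/12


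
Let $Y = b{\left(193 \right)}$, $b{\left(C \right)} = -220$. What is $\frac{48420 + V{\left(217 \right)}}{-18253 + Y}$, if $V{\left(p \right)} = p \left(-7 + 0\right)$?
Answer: $- \frac{46901}{18473} \approx -2.5389$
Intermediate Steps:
$Y = -220$
$V{\left(p \right)} = - 7 p$ ($V{\left(p \right)} = p \left(-7\right) = - 7 p$)
$\frac{48420 + V{\left(217 \right)}}{-18253 + Y} = \frac{48420 - 1519}{-18253 - 220} = \frac{48420 - 1519}{-18473} = 46901 \left(- \frac{1}{18473}\right) = - \frac{46901}{18473}$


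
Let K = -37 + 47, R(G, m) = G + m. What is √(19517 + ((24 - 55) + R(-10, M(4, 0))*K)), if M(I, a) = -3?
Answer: 2*√4839 ≈ 139.13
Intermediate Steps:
K = 10
√(19517 + ((24 - 55) + R(-10, M(4, 0))*K)) = √(19517 + ((24 - 55) + (-10 - 3)*10)) = √(19517 + (-31 - 13*10)) = √(19517 + (-31 - 130)) = √(19517 - 161) = √19356 = 2*√4839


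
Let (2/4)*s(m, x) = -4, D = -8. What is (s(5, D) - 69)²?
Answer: 5929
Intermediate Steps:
s(m, x) = -8 (s(m, x) = 2*(-4) = -8)
(s(5, D) - 69)² = (-8 - 69)² = (-77)² = 5929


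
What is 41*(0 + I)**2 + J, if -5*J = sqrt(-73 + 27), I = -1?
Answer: 41 - I*sqrt(46)/5 ≈ 41.0 - 1.3565*I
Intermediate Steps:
J = -I*sqrt(46)/5 (J = -sqrt(-73 + 27)/5 = -I*sqrt(46)/5 ≈ -1.3565*I)
41*(0 + I)**2 + J = 41*(0 - 1)**2 - I*sqrt(46)/5 = 41*(-1)**2 - I*sqrt(46)/5 = 41*1 - I*sqrt(46)/5 = 41 - I*sqrt(46)/5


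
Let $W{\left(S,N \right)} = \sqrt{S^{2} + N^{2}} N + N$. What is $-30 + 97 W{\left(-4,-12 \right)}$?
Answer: $-1194 - 4656 \sqrt{10} \approx -15918.0$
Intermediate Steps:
$W{\left(S,N \right)} = N + N \sqrt{N^{2} + S^{2}}$ ($W{\left(S,N \right)} = \sqrt{N^{2} + S^{2}} N + N = N \sqrt{N^{2} + S^{2}} + N = N + N \sqrt{N^{2} + S^{2}}$)
$-30 + 97 W{\left(-4,-12 \right)} = -30 + 97 \left(- 12 \left(1 + \sqrt{\left(-12\right)^{2} + \left(-4\right)^{2}}\right)\right) = -30 + 97 \left(- 12 \left(1 + \sqrt{144 + 16}\right)\right) = -30 + 97 \left(- 12 \left(1 + \sqrt{160}\right)\right) = -30 + 97 \left(- 12 \left(1 + 4 \sqrt{10}\right)\right) = -30 + 97 \left(-12 - 48 \sqrt{10}\right) = -30 - \left(1164 + 4656 \sqrt{10}\right) = -1194 - 4656 \sqrt{10}$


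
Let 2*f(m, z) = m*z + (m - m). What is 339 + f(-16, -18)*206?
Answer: 30003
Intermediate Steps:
f(m, z) = m*z/2 (f(m, z) = (m*z + (m - m))/2 = (m*z + 0)/2 = (m*z)/2 = m*z/2)
339 + f(-16, -18)*206 = 339 + ((½)*(-16)*(-18))*206 = 339 + 144*206 = 339 + 29664 = 30003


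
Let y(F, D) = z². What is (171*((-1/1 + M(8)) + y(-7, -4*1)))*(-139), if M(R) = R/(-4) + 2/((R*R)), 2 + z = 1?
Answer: 1497447/32 ≈ 46795.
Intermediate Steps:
z = -1 (z = -2 + 1 = -1)
y(F, D) = 1 (y(F, D) = (-1)² = 1)
M(R) = 2/R² - R/4 (M(R) = R*(-¼) + 2/(R²) = -R/4 + 2/R² = 2/R² - R/4)
(171*((-1/1 + M(8)) + y(-7, -4*1)))*(-139) = (171*((-1/1 + (2/8² - ¼*8)) + 1))*(-139) = (171*((-1*1 + (2*(1/64) - 2)) + 1))*(-139) = (171*((-1 + (1/32 - 2)) + 1))*(-139) = (171*((-1 - 63/32) + 1))*(-139) = (171*(-95/32 + 1))*(-139) = (171*(-63/32))*(-139) = -10773/32*(-139) = 1497447/32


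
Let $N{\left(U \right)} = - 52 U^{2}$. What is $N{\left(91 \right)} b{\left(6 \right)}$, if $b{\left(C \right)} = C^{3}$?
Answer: $-93012192$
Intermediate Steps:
$N{\left(91 \right)} b{\left(6 \right)} = - 52 \cdot 91^{2} \cdot 6^{3} = \left(-52\right) 8281 \cdot 216 = \left(-430612\right) 216 = -93012192$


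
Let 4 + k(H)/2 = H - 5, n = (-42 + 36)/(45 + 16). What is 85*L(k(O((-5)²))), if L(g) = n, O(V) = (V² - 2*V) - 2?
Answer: -510/61 ≈ -8.3607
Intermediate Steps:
O(V) = -2 + V² - 2*V
n = -6/61 ≈ -0.098361
k(H) = -18 + 2*H (k(H) = -8 + 2*(H - 5) = -8 + 2*(-5 + H) = -8 + (-10 + 2*H) = -18 + 2*H)
L(g) = -6/61
85*L(k(O((-5)²))) = 85*(-6/61) = -510/61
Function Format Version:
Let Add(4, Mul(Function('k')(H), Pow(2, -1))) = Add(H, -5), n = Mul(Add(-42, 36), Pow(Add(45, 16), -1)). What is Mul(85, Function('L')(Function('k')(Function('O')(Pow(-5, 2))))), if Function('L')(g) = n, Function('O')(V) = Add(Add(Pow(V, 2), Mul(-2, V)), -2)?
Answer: Rational(-510, 61) ≈ -8.3607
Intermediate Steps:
Function('O')(V) = Add(-2, Pow(V, 2), Mul(-2, V))
n = Rational(-6, 61) (n = Mul(-6, Pow(61, -1)) = Mul(-6, Rational(1, 61)) = Rational(-6, 61) ≈ -0.098361)
Function('k')(H) = Add(-18, Mul(2, H)) (Function('k')(H) = Add(-8, Mul(2, Add(H, -5))) = Add(-8, Mul(2, Add(-5, H))) = Add(-8, Add(-10, Mul(2, H))) = Add(-18, Mul(2, H)))
Function('L')(g) = Rational(-6, 61)
Mul(85, Function('L')(Function('k')(Function('O')(Pow(-5, 2))))) = Mul(85, Rational(-6, 61)) = Rational(-510, 61)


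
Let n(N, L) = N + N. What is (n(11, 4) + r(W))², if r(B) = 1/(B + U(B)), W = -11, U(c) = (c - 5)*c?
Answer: 13184161/27225 ≈ 484.27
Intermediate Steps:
n(N, L) = 2*N
U(c) = c*(-5 + c) (U(c) = (-5 + c)*c = c*(-5 + c))
r(B) = 1/(B + B*(-5 + B))
(n(11, 4) + r(W))² = (2*11 + 1/((-11)*(-4 - 11)))² = (22 - 1/11/(-15))² = (22 - 1/11*(-1/15))² = (22 + 1/165)² = (3631/165)² = 13184161/27225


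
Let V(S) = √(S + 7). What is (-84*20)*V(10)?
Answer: -1680*√17 ≈ -6926.8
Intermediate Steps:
V(S) = √(7 + S)
(-84*20)*V(10) = (-84*20)*√(7 + 10) = -1680*√17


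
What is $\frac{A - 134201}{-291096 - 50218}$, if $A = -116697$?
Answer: $\frac{125449}{170657} \approx 0.73509$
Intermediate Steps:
$\frac{A - 134201}{-291096 - 50218} = \frac{-116697 - 134201}{-291096 - 50218} = - \frac{250898}{-341314} = \left(-250898\right) \left(- \frac{1}{341314}\right) = \frac{125449}{170657}$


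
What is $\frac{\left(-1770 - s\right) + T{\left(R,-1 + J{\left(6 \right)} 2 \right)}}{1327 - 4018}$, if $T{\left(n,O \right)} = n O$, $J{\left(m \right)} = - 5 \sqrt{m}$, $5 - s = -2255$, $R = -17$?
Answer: $\frac{4013}{2691} - \frac{170 \sqrt{6}}{2691} \approx 1.3365$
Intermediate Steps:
$s = 2260$ ($s = 5 - -2255 = 5 + 2255 = 2260$)
$T{\left(n,O \right)} = O n$
$\frac{\left(-1770 - s\right) + T{\left(R,-1 + J{\left(6 \right)} 2 \right)}}{1327 - 4018} = \frac{\left(-1770 - 2260\right) + \left(-1 + - 5 \sqrt{6} \cdot 2\right) \left(-17\right)}{1327 - 4018} = \frac{\left(-1770 - 2260\right) + \left(-1 - 10 \sqrt{6}\right) \left(-17\right)}{-2691} = \left(-4030 + \left(17 + 170 \sqrt{6}\right)\right) \left(- \frac{1}{2691}\right) = \left(-4013 + 170 \sqrt{6}\right) \left(- \frac{1}{2691}\right) = \frac{4013}{2691} - \frac{170 \sqrt{6}}{2691}$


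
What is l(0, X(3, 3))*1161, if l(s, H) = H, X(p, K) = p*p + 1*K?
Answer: 13932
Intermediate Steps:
X(p, K) = K + p² (X(p, K) = p² + K = K + p²)
l(0, X(3, 3))*1161 = (3 + 3²)*1161 = (3 + 9)*1161 = 12*1161 = 13932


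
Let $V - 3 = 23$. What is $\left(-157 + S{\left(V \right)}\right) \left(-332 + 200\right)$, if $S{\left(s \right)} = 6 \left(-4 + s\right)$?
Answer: $3300$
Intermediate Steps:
$V = 26$ ($V = 3 + 23 = 26$)
$S{\left(s \right)} = -24 + 6 s$
$\left(-157 + S{\left(V \right)}\right) \left(-332 + 200\right) = \left(-157 + \left(-24 + 6 \cdot 26\right)\right) \left(-332 + 200\right) = \left(-157 + \left(-24 + 156\right)\right) \left(-132\right) = \left(-157 + 132\right) \left(-132\right) = \left(-25\right) \left(-132\right) = 3300$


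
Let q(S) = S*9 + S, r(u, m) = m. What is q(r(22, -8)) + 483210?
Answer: 483130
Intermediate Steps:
q(S) = 10*S (q(S) = 9*S + S = 10*S)
q(r(22, -8)) + 483210 = 10*(-8) + 483210 = -80 + 483210 = 483130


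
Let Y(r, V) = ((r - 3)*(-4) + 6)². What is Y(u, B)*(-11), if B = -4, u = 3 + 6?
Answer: -3564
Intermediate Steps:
u = 9
Y(r, V) = (18 - 4*r)² (Y(r, V) = ((-3 + r)*(-4) + 6)² = ((12 - 4*r) + 6)² = (18 - 4*r)²)
Y(u, B)*(-11) = (4*(-9 + 2*9)²)*(-11) = (4*(-9 + 18)²)*(-11) = (4*9²)*(-11) = (4*81)*(-11) = 324*(-11) = -3564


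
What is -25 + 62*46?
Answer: 2827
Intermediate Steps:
-25 + 62*46 = -25 + 2852 = 2827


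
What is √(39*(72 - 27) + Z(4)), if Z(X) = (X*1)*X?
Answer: √1771 ≈ 42.083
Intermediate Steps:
Z(X) = X² (Z(X) = X*X = X²)
√(39*(72 - 27) + Z(4)) = √(39*(72 - 27) + 4²) = √(39*45 + 16) = √(1755 + 16) = √1771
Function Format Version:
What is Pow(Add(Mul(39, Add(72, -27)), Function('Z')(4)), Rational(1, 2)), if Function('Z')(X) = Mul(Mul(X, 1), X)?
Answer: Pow(1771, Rational(1, 2)) ≈ 42.083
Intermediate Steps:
Function('Z')(X) = Pow(X, 2) (Function('Z')(X) = Mul(X, X) = Pow(X, 2))
Pow(Add(Mul(39, Add(72, -27)), Function('Z')(4)), Rational(1, 2)) = Pow(Add(Mul(39, Add(72, -27)), Pow(4, 2)), Rational(1, 2)) = Pow(Add(Mul(39, 45), 16), Rational(1, 2)) = Pow(Add(1755, 16), Rational(1, 2)) = Pow(1771, Rational(1, 2))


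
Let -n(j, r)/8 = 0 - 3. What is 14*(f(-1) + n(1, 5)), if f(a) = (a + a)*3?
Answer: 252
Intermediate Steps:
n(j, r) = 24 (n(j, r) = -8*(0 - 3) = -8*(-3) = 24)
f(a) = 6*a (f(a) = (2*a)*3 = 6*a)
14*(f(-1) + n(1, 5)) = 14*(6*(-1) + 24) = 14*(-6 + 24) = 14*18 = 252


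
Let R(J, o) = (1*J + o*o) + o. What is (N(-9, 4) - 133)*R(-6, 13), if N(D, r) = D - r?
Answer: -25696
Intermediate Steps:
R(J, o) = J + o + o² (R(J, o) = (J + o²) + o = J + o + o²)
(N(-9, 4) - 133)*R(-6, 13) = ((-9 - 1*4) - 133)*(-6 + 13 + 13²) = ((-9 - 4) - 133)*(-6 + 13 + 169) = (-13 - 133)*176 = -146*176 = -25696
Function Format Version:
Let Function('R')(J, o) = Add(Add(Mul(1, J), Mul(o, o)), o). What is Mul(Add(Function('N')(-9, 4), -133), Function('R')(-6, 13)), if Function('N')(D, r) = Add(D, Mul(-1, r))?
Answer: -25696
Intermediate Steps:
Function('R')(J, o) = Add(J, o, Pow(o, 2)) (Function('R')(J, o) = Add(Add(J, Pow(o, 2)), o) = Add(J, o, Pow(o, 2)))
Mul(Add(Function('N')(-9, 4), -133), Function('R')(-6, 13)) = Mul(Add(Add(-9, Mul(-1, 4)), -133), Add(-6, 13, Pow(13, 2))) = Mul(Add(Add(-9, -4), -133), Add(-6, 13, 169)) = Mul(Add(-13, -133), 176) = Mul(-146, 176) = -25696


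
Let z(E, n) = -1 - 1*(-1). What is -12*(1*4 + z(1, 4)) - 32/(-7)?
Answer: -304/7 ≈ -43.429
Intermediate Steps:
z(E, n) = 0 (z(E, n) = -1 + 1 = 0)
-12*(1*4 + z(1, 4)) - 32/(-7) = -12*(1*4 + 0) - 32/(-7) = -12*(4 + 0) - 32*(-1/7) = -12*4 + 32/7 = -48 + 32/7 = -304/7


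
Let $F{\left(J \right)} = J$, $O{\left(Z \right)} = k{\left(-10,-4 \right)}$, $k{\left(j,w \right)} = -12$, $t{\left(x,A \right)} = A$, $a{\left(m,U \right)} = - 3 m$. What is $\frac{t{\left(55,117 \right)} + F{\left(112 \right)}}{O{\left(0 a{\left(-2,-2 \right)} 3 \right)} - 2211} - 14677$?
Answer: $- \frac{32627200}{2223} \approx -14677.0$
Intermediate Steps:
$O{\left(Z \right)} = -12$
$\frac{t{\left(55,117 \right)} + F{\left(112 \right)}}{O{\left(0 a{\left(-2,-2 \right)} 3 \right)} - 2211} - 14677 = \frac{117 + 112}{-12 - 2211} - 14677 = \frac{229}{-2223} - 14677 = 229 \left(- \frac{1}{2223}\right) - 14677 = - \frac{229}{2223} - 14677 = - \frac{32627200}{2223}$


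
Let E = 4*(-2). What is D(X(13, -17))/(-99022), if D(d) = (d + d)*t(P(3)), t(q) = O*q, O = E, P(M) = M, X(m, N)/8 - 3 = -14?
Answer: -192/4501 ≈ -0.042657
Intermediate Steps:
X(m, N) = -88 (X(m, N) = 24 + 8*(-14) = 24 - 112 = -88)
E = -8
O = -8
t(q) = -8*q
D(d) = -48*d (D(d) = (d + d)*(-8*3) = (2*d)*(-24) = -48*d)
D(X(13, -17))/(-99022) = -48*(-88)/(-99022) = 4224*(-1/99022) = -192/4501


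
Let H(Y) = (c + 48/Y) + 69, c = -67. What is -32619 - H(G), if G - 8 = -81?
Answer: -2381285/73 ≈ -32620.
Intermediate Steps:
G = -73 (G = 8 - 81 = -73)
H(Y) = 2 + 48/Y (H(Y) = (-67 + 48/Y) + 69 = 2 + 48/Y)
-32619 - H(G) = -32619 - (2 + 48/(-73)) = -32619 - (2 + 48*(-1/73)) = -32619 - (2 - 48/73) = -32619 - 1*98/73 = -32619 - 98/73 = -2381285/73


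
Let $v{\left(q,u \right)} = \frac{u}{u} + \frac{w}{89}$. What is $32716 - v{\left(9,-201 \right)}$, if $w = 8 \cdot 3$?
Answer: $\frac{2911611}{89} \approx 32715.0$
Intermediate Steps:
$w = 24$
$v{\left(q,u \right)} = \frac{113}{89}$ ($v{\left(q,u \right)} = \frac{u}{u} + \frac{24}{89} = 1 + 24 \cdot \frac{1}{89} = 1 + \frac{24}{89} = \frac{113}{89}$)
$32716 - v{\left(9,-201 \right)} = 32716 - \frac{113}{89} = \frac{2911611}{89}$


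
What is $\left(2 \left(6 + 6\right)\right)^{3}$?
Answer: $13824$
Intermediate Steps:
$\left(2 \left(6 + 6\right)\right)^{3} = \left(2 \cdot 12\right)^{3} = 24^{3} = 13824$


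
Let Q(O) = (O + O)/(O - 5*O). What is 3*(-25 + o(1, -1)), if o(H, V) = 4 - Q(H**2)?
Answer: -123/2 ≈ -61.500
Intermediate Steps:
Q(O) = -1/2 (Q(O) = (2*O)/((-4*O)) = (2*O)*(-1/(4*O)) = -1/2)
o(H, V) = 9/2 (o(H, V) = 4 - 1*(-1/2) = 4 + 1/2 = 9/2)
3*(-25 + o(1, -1)) = 3*(-25 + 9/2) = 3*(-41/2) = -123/2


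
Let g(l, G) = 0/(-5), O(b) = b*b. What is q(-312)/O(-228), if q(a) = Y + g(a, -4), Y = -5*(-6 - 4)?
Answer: 25/25992 ≈ 0.00096183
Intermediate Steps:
O(b) = b²
g(l, G) = 0 (g(l, G) = 0*(-⅕) = 0)
Y = 50 (Y = -5*(-10) = 50)
q(a) = 50 (q(a) = 50 + 0 = 50)
q(-312)/O(-228) = 50/((-228)²) = 50/51984 = 50*(1/51984) = 25/25992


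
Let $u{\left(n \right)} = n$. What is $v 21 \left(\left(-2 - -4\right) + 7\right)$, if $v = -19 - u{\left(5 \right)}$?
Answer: $-4536$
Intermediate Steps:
$v = -24$ ($v = -19 - 5 = -24$)
$v 21 \left(\left(-2 - -4\right) + 7\right) = - 24 \cdot 21 \left(\left(-2 - -4\right) + 7\right) = - 24 \cdot 21 \left(\left(-2 + 4\right) + 7\right) = - 24 \cdot 21 \left(2 + 7\right) = - 24 \cdot 21 \cdot 9 = \left(-24\right) 189 = -4536$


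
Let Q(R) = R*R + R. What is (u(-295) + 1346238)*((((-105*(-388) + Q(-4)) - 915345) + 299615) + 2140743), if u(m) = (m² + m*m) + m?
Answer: 2379951839645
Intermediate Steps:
Q(R) = R + R² (Q(R) = R² + R = R + R²)
u(m) = m + 2*m² (u(m) = (m² + m²) + m = 2*m² + m = m + 2*m²)
(u(-295) + 1346238)*((((-105*(-388) + Q(-4)) - 915345) + 299615) + 2140743) = (-295*(1 + 2*(-295)) + 1346238)*((((-105*(-388) - 4*(1 - 4)) - 915345) + 299615) + 2140743) = (-295*(1 - 590) + 1346238)*((((40740 - 4*(-3)) - 915345) + 299615) + 2140743) = (-295*(-589) + 1346238)*((((40740 + 12) - 915345) + 299615) + 2140743) = (173755 + 1346238)*(((40752 - 915345) + 299615) + 2140743) = 1519993*((-874593 + 299615) + 2140743) = 1519993*(-574978 + 2140743) = 1519993*1565765 = 2379951839645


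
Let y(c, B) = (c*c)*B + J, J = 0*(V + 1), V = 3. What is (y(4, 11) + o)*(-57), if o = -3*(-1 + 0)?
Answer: -10203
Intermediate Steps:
o = 3 (o = -3*(-1) = 3)
J = 0 (J = 0*(3 + 1) = 0*4 = 0)
y(c, B) = B*c² (y(c, B) = (c*c)*B + 0 = c²*B + 0 = B*c² + 0 = B*c²)
(y(4, 11) + o)*(-57) = (11*4² + 3)*(-57) = (11*16 + 3)*(-57) = (176 + 3)*(-57) = 179*(-57) = -10203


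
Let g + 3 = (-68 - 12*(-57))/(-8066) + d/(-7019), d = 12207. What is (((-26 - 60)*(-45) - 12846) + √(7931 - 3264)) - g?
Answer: -253952944388/28307627 + √4667 ≈ -8902.9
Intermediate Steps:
g = -136315564/28307627 (g = -3 + ((-68 - 12*(-57))/(-8066) + 12207/(-7019)) = -3 + ((-68 + 684)*(-1/8066) + 12207*(-1/7019)) = -3 + (616*(-1/8066) - 12207/7019) = -3 + (-308/4033 - 12207/7019) = -3 - 51392683/28307627 = -136315564/28307627 ≈ -4.8155)
(((-26 - 60)*(-45) - 12846) + √(7931 - 3264)) - g = (((-26 - 60)*(-45) - 12846) + √(7931 - 3264)) - 1*(-136315564/28307627) = ((-86*(-45) - 12846) + √4667) + 136315564/28307627 = ((3870 - 12846) + √4667) + 136315564/28307627 = (-8976 + √4667) + 136315564/28307627 = -253952944388/28307627 + √4667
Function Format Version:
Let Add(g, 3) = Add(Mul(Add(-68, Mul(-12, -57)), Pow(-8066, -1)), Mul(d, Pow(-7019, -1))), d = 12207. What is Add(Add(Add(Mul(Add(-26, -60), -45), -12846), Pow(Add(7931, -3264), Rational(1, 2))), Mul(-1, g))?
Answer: Add(Rational(-253952944388, 28307627), Pow(4667, Rational(1, 2))) ≈ -8902.9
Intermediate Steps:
g = Rational(-136315564, 28307627) (g = Add(-3, Add(Mul(Add(-68, Mul(-12, -57)), Pow(-8066, -1)), Mul(12207, Pow(-7019, -1)))) = Add(-3, Add(Mul(Add(-68, 684), Rational(-1, 8066)), Mul(12207, Rational(-1, 7019)))) = Add(-3, Add(Mul(616, Rational(-1, 8066)), Rational(-12207, 7019))) = Add(-3, Add(Rational(-308, 4033), Rational(-12207, 7019))) = Add(-3, Rational(-51392683, 28307627)) = Rational(-136315564, 28307627) ≈ -4.8155)
Add(Add(Add(Mul(Add(-26, -60), -45), -12846), Pow(Add(7931, -3264), Rational(1, 2))), Mul(-1, g)) = Add(Add(Add(Mul(Add(-26, -60), -45), -12846), Pow(Add(7931, -3264), Rational(1, 2))), Mul(-1, Rational(-136315564, 28307627))) = Add(Add(Add(Mul(-86, -45), -12846), Pow(4667, Rational(1, 2))), Rational(136315564, 28307627)) = Add(Add(Add(3870, -12846), Pow(4667, Rational(1, 2))), Rational(136315564, 28307627)) = Add(Add(-8976, Pow(4667, Rational(1, 2))), Rational(136315564, 28307627)) = Add(Rational(-253952944388, 28307627), Pow(4667, Rational(1, 2)))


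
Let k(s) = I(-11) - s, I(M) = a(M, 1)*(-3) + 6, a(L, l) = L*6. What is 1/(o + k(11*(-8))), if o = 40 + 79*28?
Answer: 1/2544 ≈ 0.00039308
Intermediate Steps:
a(L, l) = 6*L
I(M) = 6 - 18*M (I(M) = (6*M)*(-3) + 6 = -18*M + 6 = 6 - 18*M)
o = 2252 (o = 40 + 2212 = 2252)
k(s) = 204 - s (k(s) = (6 - 18*(-11)) - s = (6 + 198) - s = 204 - s)
1/(o + k(11*(-8))) = 1/(2252 + (204 - 11*(-8))) = 1/(2252 + (204 - 1*(-88))) = 1/(2252 + (204 + 88)) = 1/(2252 + 292) = 1/2544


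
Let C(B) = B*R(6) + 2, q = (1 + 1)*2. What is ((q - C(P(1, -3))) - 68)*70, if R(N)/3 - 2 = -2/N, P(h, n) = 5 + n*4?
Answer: -2170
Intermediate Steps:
q = 4 (q = 2*2 = 4)
P(h, n) = 5 + 4*n
R(N) = 6 - 6/N (R(N) = 6 + 3*(-2/N) = 6 - 6/N)
C(B) = 2 + 5*B (C(B) = B*(6 - 6/6) + 2 = B*(6 - 6*1/6) + 2 = B*(6 - 1) + 2 = B*5 + 2 = 5*B + 2 = 2 + 5*B)
((q - C(P(1, -3))) - 68)*70 = ((4 - (2 + 5*(5 + 4*(-3)))) - 68)*70 = ((4 - (2 + 5*(5 - 12))) - 68)*70 = ((4 - (2 + 5*(-7))) - 68)*70 = ((4 - (2 - 35)) - 68)*70 = ((4 - 1*(-33)) - 68)*70 = ((4 + 33) - 68)*70 = (37 - 68)*70 = -31*70 = -2170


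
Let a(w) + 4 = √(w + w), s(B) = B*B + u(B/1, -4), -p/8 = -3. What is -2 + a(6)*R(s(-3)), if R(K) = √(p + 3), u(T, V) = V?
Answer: 16 - 12*√3 ≈ -4.7846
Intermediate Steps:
p = 24 (p = -8*(-3) = 24)
s(B) = -4 + B² (s(B) = B*B - 4 = B² - 4 = -4 + B²)
R(K) = 3*√3 (R(K) = √(24 + 3) = √27 = 3*√3)
a(w) = -4 + √2*√w (a(w) = -4 + √(w + w) = -4 + √(2*w) = -4 + √2*√w)
-2 + a(6)*R(s(-3)) = -2 + (-4 + √2*√6)*(3*√3) = -2 + (-4 + 2*√3)*(3*√3) = -2 + 3*√3*(-4 + 2*√3)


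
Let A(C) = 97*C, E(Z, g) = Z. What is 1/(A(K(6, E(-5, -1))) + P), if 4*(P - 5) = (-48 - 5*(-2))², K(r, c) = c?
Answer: -1/119 ≈ -0.0084034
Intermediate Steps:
P = 366 (P = 5 + (-48 - 5*(-2))²/4 = 5 + (-48 + 10)²/4 = 5 + (¼)*(-38)² = 5 + (¼)*1444 = 5 + 361 = 366)
1/(A(K(6, E(-5, -1))) + P) = 1/(97*(-5) + 366) = 1/(-485 + 366) = 1/(-119) = -1/119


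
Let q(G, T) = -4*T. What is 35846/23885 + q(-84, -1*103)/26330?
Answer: 19073316/12577841 ≈ 1.5164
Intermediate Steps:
35846/23885 + q(-84, -1*103)/26330 = 35846/23885 - (-4)*103/26330 = 35846*(1/23885) - 4*(-103)*(1/26330) = 35846/23885 + 412*(1/26330) = 35846/23885 + 206/13165 = 19073316/12577841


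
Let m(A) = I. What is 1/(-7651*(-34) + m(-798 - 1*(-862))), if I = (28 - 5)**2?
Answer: 1/260663 ≈ 3.8364e-6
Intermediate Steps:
I = 529 (I = 23**2 = 529)
m(A) = 529
1/(-7651*(-34) + m(-798 - 1*(-862))) = 1/(-7651*(-34) + 529) = 1/(260134 + 529) = 1/260663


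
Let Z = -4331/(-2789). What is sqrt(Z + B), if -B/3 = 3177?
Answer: 2*I*sqrt(18531251123)/2789 ≈ 97.619*I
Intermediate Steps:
Z = 4331/2789 (Z = -4331*(-1/2789) = 4331/2789 ≈ 1.5529)
B = -9531 (B = -3*3177 = -9531)
sqrt(Z + B) = sqrt(4331/2789 - 9531) = sqrt(-26577628/2789) = 2*I*sqrt(18531251123)/2789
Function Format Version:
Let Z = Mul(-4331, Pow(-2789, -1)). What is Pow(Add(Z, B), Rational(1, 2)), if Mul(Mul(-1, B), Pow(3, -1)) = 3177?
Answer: Mul(Rational(2, 2789), I, Pow(18531251123, Rational(1, 2))) ≈ Mul(97.619, I)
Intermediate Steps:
Z = Rational(4331, 2789) (Z = Mul(-4331, Rational(-1, 2789)) = Rational(4331, 2789) ≈ 1.5529)
B = -9531 (B = Mul(-3, 3177) = -9531)
Pow(Add(Z, B), Rational(1, 2)) = Pow(Add(Rational(4331, 2789), -9531), Rational(1, 2)) = Pow(Rational(-26577628, 2789), Rational(1, 2)) = Mul(Rational(2, 2789), I, Pow(18531251123, Rational(1, 2)))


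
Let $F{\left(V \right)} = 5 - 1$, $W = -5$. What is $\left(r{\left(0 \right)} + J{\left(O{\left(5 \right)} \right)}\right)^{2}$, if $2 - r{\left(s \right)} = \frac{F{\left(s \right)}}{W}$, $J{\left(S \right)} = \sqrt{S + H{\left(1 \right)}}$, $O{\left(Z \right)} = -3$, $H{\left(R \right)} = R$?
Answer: $\frac{146}{25} + \frac{28 i \sqrt{2}}{5} \approx 5.84 + 7.9196 i$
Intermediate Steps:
$F{\left(V \right)} = 4$ ($F{\left(V \right)} = 5 - 1 = 4$)
$J{\left(S \right)} = \sqrt{1 + S}$ ($J{\left(S \right)} = \sqrt{S + 1} = \sqrt{1 + S}$)
$r{\left(s \right)} = \frac{14}{5}$ ($r{\left(s \right)} = 2 - \frac{4}{-5} = 2 - 4 \left(- \frac{1}{5}\right) = 2 - - \frac{4}{5} = 2 + \frac{4}{5} = \frac{14}{5}$)
$\left(r{\left(0 \right)} + J{\left(O{\left(5 \right)} \right)}\right)^{2} = \left(\frac{14}{5} + \sqrt{1 - 3}\right)^{2} = \left(\frac{14}{5} + \sqrt{-2}\right)^{2} = \left(\frac{14}{5} + i \sqrt{2}\right)^{2}$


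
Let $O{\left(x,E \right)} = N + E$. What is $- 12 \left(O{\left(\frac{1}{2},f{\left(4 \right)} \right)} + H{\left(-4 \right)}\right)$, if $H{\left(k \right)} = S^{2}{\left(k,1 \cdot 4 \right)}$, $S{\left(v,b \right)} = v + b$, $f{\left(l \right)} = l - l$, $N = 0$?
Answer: $0$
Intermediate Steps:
$f{\left(l \right)} = 0$
$O{\left(x,E \right)} = E$ ($O{\left(x,E \right)} = 0 + E = E$)
$S{\left(v,b \right)} = b + v$
$H{\left(k \right)} = \left(4 + k\right)^{2}$ ($H{\left(k \right)} = \left(1 \cdot 4 + k\right)^{2} = \left(4 + k\right)^{2}$)
$- 12 \left(O{\left(\frac{1}{2},f{\left(4 \right)} \right)} + H{\left(-4 \right)}\right) = - 12 \left(0 + \left(4 - 4\right)^{2}\right) = - 12 \left(0 + 0^{2}\right) = - 12 \left(0 + 0\right) = \left(-12\right) 0 = 0$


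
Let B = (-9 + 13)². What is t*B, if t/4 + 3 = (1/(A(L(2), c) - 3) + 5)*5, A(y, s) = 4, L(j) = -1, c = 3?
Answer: 1728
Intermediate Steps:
t = 108 (t = -12 + 4*((1/(4 - 3) + 5)*5) = -12 + 4*((1/1 + 5)*5) = -12 + 4*((1 + 5)*5) = -12 + 4*(6*5) = -12 + 4*30 = -12 + 120 = 108)
B = 16 (B = 4² = 16)
t*B = 108*16 = 1728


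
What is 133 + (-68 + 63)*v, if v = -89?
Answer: 578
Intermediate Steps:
133 + (-68 + 63)*v = 133 + (-68 + 63)*(-89) = 133 - 5*(-89) = 133 + 445 = 578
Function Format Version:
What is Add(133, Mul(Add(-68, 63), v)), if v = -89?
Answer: 578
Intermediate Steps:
Add(133, Mul(Add(-68, 63), v)) = Add(133, Mul(Add(-68, 63), -89)) = Add(133, Mul(-5, -89)) = Add(133, 445) = 578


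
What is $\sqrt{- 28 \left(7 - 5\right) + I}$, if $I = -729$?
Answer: $i \sqrt{785} \approx 28.018 i$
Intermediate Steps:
$\sqrt{- 28 \left(7 - 5\right) + I} = \sqrt{- 28 \left(7 - 5\right) - 729} = \sqrt{\left(-28\right) 2 - 729} = \sqrt{-56 - 729} = \sqrt{-785} = i \sqrt{785}$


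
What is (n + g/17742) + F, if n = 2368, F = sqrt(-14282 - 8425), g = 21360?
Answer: 7005736/2957 + 87*I*sqrt(3) ≈ 2369.2 + 150.69*I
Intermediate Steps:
F = 87*I*sqrt(3) (F = sqrt(-22707) = 87*I*sqrt(3) ≈ 150.69*I)
(n + g/17742) + F = (2368 + 21360/17742) + 87*I*sqrt(3) = (2368 + 21360*(1/17742)) + 87*I*sqrt(3) = (2368 + 3560/2957) + 87*I*sqrt(3) = 7005736/2957 + 87*I*sqrt(3)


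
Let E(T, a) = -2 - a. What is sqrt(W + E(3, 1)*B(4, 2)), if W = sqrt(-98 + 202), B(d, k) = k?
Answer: sqrt(-6 + 2*sqrt(26)) ≈ 2.0489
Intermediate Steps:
W = 2*sqrt(26) (W = sqrt(104) = 2*sqrt(26) ≈ 10.198)
sqrt(W + E(3, 1)*B(4, 2)) = sqrt(2*sqrt(26) + (-2 - 1*1)*2) = sqrt(2*sqrt(26) + (-2 - 1)*2) = sqrt(2*sqrt(26) - 3*2) = sqrt(2*sqrt(26) - 6) = sqrt(-6 + 2*sqrt(26))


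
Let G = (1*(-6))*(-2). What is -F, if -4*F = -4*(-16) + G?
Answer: 19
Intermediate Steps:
G = 12 (G = -6*(-2) = 12)
F = -19 (F = -(-4*(-16) + 12)/4 = -(64 + 12)/4 = -¼*76 = -19)
-F = -1*(-19) = 19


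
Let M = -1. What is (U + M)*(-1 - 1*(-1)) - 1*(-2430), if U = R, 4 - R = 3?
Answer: 2430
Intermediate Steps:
R = 1 (R = 4 - 1*3 = 4 - 3 = 1)
U = 1
(U + M)*(-1 - 1*(-1)) - 1*(-2430) = (1 - 1)*(-1 - 1*(-1)) - 1*(-2430) = 0*(-1 + 1) + 2430 = 0*0 + 2430 = 0 + 2430 = 2430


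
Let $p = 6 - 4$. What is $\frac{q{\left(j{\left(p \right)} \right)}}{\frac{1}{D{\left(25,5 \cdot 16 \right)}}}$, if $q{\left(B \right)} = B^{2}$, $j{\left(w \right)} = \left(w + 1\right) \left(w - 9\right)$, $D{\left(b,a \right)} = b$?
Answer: $11025$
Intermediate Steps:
$p = 2$ ($p = 6 - 4 = 2$)
$j{\left(w \right)} = \left(1 + w\right) \left(-9 + w\right)$
$\frac{q{\left(j{\left(p \right)} \right)}}{\frac{1}{D{\left(25,5 \cdot 16 \right)}}} = \frac{\left(-9 + 2^{2} - 16\right)^{2}}{\frac{1}{25}} = \left(-9 + 4 - 16\right)^{2} \frac{1}{\frac{1}{25}} = \left(-21\right)^{2} \cdot 25 = 441 \cdot 25 = 11025$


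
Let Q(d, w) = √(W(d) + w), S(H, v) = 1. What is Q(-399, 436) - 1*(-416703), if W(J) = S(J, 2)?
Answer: 416703 + √437 ≈ 4.1672e+5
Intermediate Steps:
W(J) = 1
Q(d, w) = √(1 + w)
Q(-399, 436) - 1*(-416703) = √(1 + 436) - 1*(-416703) = √437 + 416703 = 416703 + √437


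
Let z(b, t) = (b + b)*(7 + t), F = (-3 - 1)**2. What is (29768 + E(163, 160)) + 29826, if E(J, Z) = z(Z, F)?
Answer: 66954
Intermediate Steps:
F = 16 (F = (-4)**2 = 16)
z(b, t) = 2*b*(7 + t) (z(b, t) = (2*b)*(7 + t) = 2*b*(7 + t))
E(J, Z) = 46*Z (E(J, Z) = 2*Z*(7 + 16) = 2*Z*23 = 46*Z)
(29768 + E(163, 160)) + 29826 = (29768 + 46*160) + 29826 = (29768 + 7360) + 29826 = 37128 + 29826 = 66954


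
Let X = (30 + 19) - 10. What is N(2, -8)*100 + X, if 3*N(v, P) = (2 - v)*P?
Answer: 39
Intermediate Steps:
X = 39 (X = 49 - 10 = 39)
N(v, P) = P*(2 - v)/3 (N(v, P) = ((2 - v)*P)/3 = (P*(2 - v))/3 = P*(2 - v)/3)
N(2, -8)*100 + X = ((⅓)*(-8)*(2 - 1*2))*100 + 39 = ((⅓)*(-8)*(2 - 2))*100 + 39 = ((⅓)*(-8)*0)*100 + 39 = 0*100 + 39 = 0 + 39 = 39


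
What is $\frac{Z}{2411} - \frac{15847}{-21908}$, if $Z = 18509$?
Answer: $\frac{443702289}{52820188} \approx 8.4002$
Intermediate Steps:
$\frac{Z}{2411} - \frac{15847}{-21908} = \frac{18509}{2411} - \frac{15847}{-21908} = 18509 \cdot \frac{1}{2411} - - \frac{15847}{21908} = \frac{18509}{2411} + \frac{15847}{21908} = \frac{443702289}{52820188}$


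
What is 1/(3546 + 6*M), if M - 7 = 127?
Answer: 1/4350 ≈ 0.00022989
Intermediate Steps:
M = 134 (M = 7 + 127 = 134)
1/(3546 + 6*M) = 1/(3546 + 6*134) = 1/(3546 + 804) = 1/4350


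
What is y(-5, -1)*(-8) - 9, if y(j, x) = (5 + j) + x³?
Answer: -1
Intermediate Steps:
y(j, x) = 5 + j + x³
y(-5, -1)*(-8) - 9 = (5 - 5 + (-1)³)*(-8) - 9 = (5 - 5 - 1)*(-8) - 9 = -1*(-8) - 9 = 8 - 9 = -1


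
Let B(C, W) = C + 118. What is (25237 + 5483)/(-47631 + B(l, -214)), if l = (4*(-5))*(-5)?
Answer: -30720/47413 ≈ -0.64792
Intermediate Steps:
l = 100 (l = -20*(-5) = 100)
B(C, W) = 118 + C
(25237 + 5483)/(-47631 + B(l, -214)) = (25237 + 5483)/(-47631 + (118 + 100)) = 30720/(-47631 + 218) = 30720/(-47413) = 30720*(-1/47413) = -30720/47413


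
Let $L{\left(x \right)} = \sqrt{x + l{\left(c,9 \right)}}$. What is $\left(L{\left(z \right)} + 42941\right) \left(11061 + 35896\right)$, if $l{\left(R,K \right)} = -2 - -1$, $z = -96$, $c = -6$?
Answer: $2016380537 + 46957 i \sqrt{97} \approx 2.0164 \cdot 10^{9} + 4.6247 \cdot 10^{5} i$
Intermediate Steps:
$l{\left(R,K \right)} = -1$ ($l{\left(R,K \right)} = -2 + 1 = -1$)
$L{\left(x \right)} = \sqrt{-1 + x}$ ($L{\left(x \right)} = \sqrt{x - 1} = \sqrt{-1 + x}$)
$\left(L{\left(z \right)} + 42941\right) \left(11061 + 35896\right) = \left(\sqrt{-1 - 96} + 42941\right) \left(11061 + 35896\right) = \left(\sqrt{-97} + 42941\right) 46957 = \left(i \sqrt{97} + 42941\right) 46957 = \left(42941 + i \sqrt{97}\right) 46957 = 2016380537 + 46957 i \sqrt{97}$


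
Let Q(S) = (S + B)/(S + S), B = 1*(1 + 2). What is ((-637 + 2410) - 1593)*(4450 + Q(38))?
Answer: 15220845/19 ≈ 8.0110e+5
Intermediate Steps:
B = 3 (B = 1*3 = 3)
Q(S) = (3 + S)/(2*S) (Q(S) = (S + 3)/(S + S) = (3 + S)/((2*S)) = (3 + S)*(1/(2*S)) = (3 + S)/(2*S))
((-637 + 2410) - 1593)*(4450 + Q(38)) = ((-637 + 2410) - 1593)*(4450 + (½)*(3 + 38)/38) = (1773 - 1593)*(4450 + (½)*(1/38)*41) = 180*(4450 + 41/76) = 180*(338241/76) = 15220845/19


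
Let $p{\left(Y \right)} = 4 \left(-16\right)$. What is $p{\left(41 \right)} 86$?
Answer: $-5504$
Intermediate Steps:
$p{\left(Y \right)} = -64$
$p{\left(41 \right)} 86 = \left(-64\right) 86 = -5504$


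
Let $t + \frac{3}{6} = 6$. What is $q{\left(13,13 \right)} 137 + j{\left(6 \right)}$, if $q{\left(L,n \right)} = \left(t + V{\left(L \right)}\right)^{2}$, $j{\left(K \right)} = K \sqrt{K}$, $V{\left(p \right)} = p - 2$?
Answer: $\frac{149193}{4} + 6 \sqrt{6} \approx 37313.0$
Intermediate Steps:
$V{\left(p \right)} = -2 + p$ ($V{\left(p \right)} = p - 2 = -2 + p$)
$t = \frac{11}{2}$ ($t = - \frac{1}{2} + 6 = \frac{11}{2} \approx 5.5$)
$j{\left(K \right)} = K^{\frac{3}{2}}$
$q{\left(L,n \right)} = \left(\frac{7}{2} + L\right)^{2}$ ($q{\left(L,n \right)} = \left(\frac{11}{2} + \left(-2 + L\right)\right)^{2} = \left(\frac{7}{2} + L\right)^{2}$)
$q{\left(13,13 \right)} 137 + j{\left(6 \right)} = \frac{\left(7 + 2 \cdot 13\right)^{2}}{4} \cdot 137 + 6^{\frac{3}{2}} = \frac{\left(7 + 26\right)^{2}}{4} \cdot 137 + 6 \sqrt{6} = \frac{33^{2}}{4} \cdot 137 + 6 \sqrt{6} = \frac{1}{4} \cdot 1089 \cdot 137 + 6 \sqrt{6} = \frac{1089}{4} \cdot 137 + 6 \sqrt{6} = \frac{149193}{4} + 6 \sqrt{6}$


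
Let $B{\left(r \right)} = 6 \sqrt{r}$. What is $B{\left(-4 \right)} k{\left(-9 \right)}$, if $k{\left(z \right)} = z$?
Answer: $- 108 i \approx - 108.0 i$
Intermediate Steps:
$B{\left(-4 \right)} k{\left(-9 \right)} = 6 \sqrt{-4} \left(-9\right) = 6 \cdot 2 i \left(-9\right) = 12 i \left(-9\right) = - 108 i$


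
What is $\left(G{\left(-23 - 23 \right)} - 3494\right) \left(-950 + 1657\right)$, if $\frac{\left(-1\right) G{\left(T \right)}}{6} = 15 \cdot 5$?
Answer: $-2788408$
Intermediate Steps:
$G{\left(T \right)} = -450$ ($G{\left(T \right)} = - 6 \cdot 15 \cdot 5 = \left(-6\right) 75 = -450$)
$\left(G{\left(-23 - 23 \right)} - 3494\right) \left(-950 + 1657\right) = \left(-450 - 3494\right) \left(-950 + 1657\right) = \left(-3944\right) 707 = -2788408$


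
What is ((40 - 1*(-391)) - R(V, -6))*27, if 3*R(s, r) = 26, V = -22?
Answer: 11403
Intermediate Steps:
R(s, r) = 26/3 (R(s, r) = (⅓)*26 = 26/3)
((40 - 1*(-391)) - R(V, -6))*27 = ((40 - 1*(-391)) - 1*26/3)*27 = ((40 + 391) - 26/3)*27 = (431 - 26/3)*27 = (1267/3)*27 = 11403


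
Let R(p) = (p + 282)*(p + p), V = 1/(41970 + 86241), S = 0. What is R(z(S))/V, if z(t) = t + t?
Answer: 0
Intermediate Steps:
V = 1/128211 ≈ 7.7996e-6
z(t) = 2*t
R(p) = 2*p*(282 + p) (R(p) = (282 + p)*(2*p) = 2*p*(282 + p))
R(z(S))/V = (2*(2*0)*(282 + 2*0))/(1/128211) = (2*0*(282 + 0))*128211 = (2*0*282)*128211 = 0*128211 = 0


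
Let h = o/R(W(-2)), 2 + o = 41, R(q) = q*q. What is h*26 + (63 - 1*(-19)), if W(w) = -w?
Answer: 671/2 ≈ 335.50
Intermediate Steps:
R(q) = q²
o = 39 (o = -2 + 41 = 39)
h = 39/4 (h = 39/((-1*(-2))²) = 39/(2²) = 39/4 ≈ 9.7500)
h*26 + (63 - 1*(-19)) = (39/4)*26 + (63 - 1*(-19)) = 507/2 + (63 + 19) = 507/2 + 82 = 671/2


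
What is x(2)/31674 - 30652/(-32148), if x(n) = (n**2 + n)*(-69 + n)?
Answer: 39914498/42427323 ≈ 0.94077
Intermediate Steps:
x(n) = (-69 + n)*(n + n**2) (x(n) = (n + n**2)*(-69 + n) = (-69 + n)*(n + n**2))
x(2)/31674 - 30652/(-32148) = (2*(-69 + 2**2 - 68*2))/31674 - 30652/(-32148) = (2*(-69 + 4 - 136))*(1/31674) - 30652*(-1/32148) = (2*(-201))*(1/31674) + 7663/8037 = -402*1/31674 + 7663/8037 = -67/5279 + 7663/8037 = 39914498/42427323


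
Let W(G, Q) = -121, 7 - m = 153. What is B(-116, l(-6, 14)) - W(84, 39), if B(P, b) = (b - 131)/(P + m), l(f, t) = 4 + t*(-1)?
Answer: 31843/262 ≈ 121.54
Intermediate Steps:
m = -146 (m = 7 - 1*153 = 7 - 153 = -146)
l(f, t) = 4 - t
B(P, b) = (-131 + b)/(-146 + P) (B(P, b) = (b - 131)/(P - 146) = (-131 + b)/(-146 + P))
B(-116, l(-6, 14)) - W(84, 39) = (-131 + (4 - 1*14))/(-146 - 116) - 1*(-121) = (-131 + (4 - 14))/(-262) + 121 = -(-131 - 10)/262 + 121 = -1/262*(-141) + 121 = 141/262 + 121 = 31843/262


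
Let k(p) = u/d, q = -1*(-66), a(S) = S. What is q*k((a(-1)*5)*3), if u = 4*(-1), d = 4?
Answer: -66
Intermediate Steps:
u = -4
q = 66
k(p) = -1 (k(p) = -4/4 = -4*¼ = -1)
q*k((a(-1)*5)*3) = 66*(-1) = -66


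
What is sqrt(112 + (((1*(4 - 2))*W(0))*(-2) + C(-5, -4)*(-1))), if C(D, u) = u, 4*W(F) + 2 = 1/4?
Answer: sqrt(471)/2 ≈ 10.851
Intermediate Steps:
W(F) = -7/16 (W(F) = -1/2 + (1/4)/4 = -1/2 + (1/4)*(1/4) = -1/2 + 1/16 = -7/16)
sqrt(112 + (((1*(4 - 2))*W(0))*(-2) + C(-5, -4)*(-1))) = sqrt(112 + (((1*(4 - 2))*(-7/16))*(-2) - 4*(-1))) = sqrt(112 + (((1*2)*(-7/16))*(-2) + 4)) = sqrt(112 + ((2*(-7/16))*(-2) + 4)) = sqrt(112 + (-7/8*(-2) + 4)) = sqrt(112 + (7/4 + 4)) = sqrt(112 + 23/4) = sqrt(471/4) = sqrt(471)/2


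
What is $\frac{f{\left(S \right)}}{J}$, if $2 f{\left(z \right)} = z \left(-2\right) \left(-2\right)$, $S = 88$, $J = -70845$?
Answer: $- \frac{176}{70845} \approx -0.0024843$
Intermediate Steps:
$f{\left(z \right)} = 2 z$ ($f{\left(z \right)} = \frac{z \left(-2\right) \left(-2\right)}{2} = \frac{- 2 z \left(-2\right)}{2} = \frac{4 z}{2} = 2 z$)
$\frac{f{\left(S \right)}}{J} = \frac{2 \cdot 88}{-70845} = 176 \left(- \frac{1}{70845}\right) = - \frac{176}{70845}$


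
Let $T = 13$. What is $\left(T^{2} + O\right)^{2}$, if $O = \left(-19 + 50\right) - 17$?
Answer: $33489$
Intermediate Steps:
$O = 14$ ($O = 31 - 17 = 14$)
$\left(T^{2} + O\right)^{2} = \left(13^{2} + 14\right)^{2} = \left(169 + 14\right)^{2} = 183^{2} = 33489$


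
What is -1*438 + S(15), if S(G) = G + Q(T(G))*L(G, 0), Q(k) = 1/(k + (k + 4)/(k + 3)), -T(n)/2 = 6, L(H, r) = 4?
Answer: -10584/25 ≈ -423.36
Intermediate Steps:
T(n) = -12 (T(n) = -2*6 = -12)
Q(k) = 1/(k + (4 + k)/(3 + k))
S(G) = -9/25 + G (S(G) = G + ((3 - 12)/(4 + (-12)² + 4*(-12)))*4 = G + (-9/(4 + 144 - 48))*4 = G + (-9/100)*4 = G + ((1/100)*(-9))*4 = G - 9/100*4 = G - 9/25 = -9/25 + G)
-1*438 + S(15) = -1*438 + (-9/25 + 15) = -438 + 366/25 = -10584/25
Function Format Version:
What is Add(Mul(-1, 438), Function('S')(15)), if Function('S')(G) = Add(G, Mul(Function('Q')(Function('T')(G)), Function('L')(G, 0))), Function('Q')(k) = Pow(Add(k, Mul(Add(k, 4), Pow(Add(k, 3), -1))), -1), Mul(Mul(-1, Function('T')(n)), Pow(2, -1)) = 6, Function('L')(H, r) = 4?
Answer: Rational(-10584, 25) ≈ -423.36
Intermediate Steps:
Function('T')(n) = -12 (Function('T')(n) = Mul(-2, 6) = -12)
Function('Q')(k) = Pow(Add(k, Mul(Pow(Add(3, k), -1), Add(4, k))), -1) (Function('Q')(k) = Pow(Add(k, Mul(Add(4, k), Pow(Add(3, k), -1))), -1) = Pow(Add(k, Mul(Pow(Add(3, k), -1), Add(4, k))), -1))
Function('S')(G) = Add(Rational(-9, 25), G) (Function('S')(G) = Add(G, Mul(Mul(Pow(Add(4, Pow(-12, 2), Mul(4, -12)), -1), Add(3, -12)), 4)) = Add(G, Mul(Mul(Pow(Add(4, 144, -48), -1), -9), 4)) = Add(G, Mul(Mul(Pow(100, -1), -9), 4)) = Add(G, Mul(Mul(Rational(1, 100), -9), 4)) = Add(G, Mul(Rational(-9, 100), 4)) = Add(G, Rational(-9, 25)) = Add(Rational(-9, 25), G))
Add(Mul(-1, 438), Function('S')(15)) = Add(Mul(-1, 438), Add(Rational(-9, 25), 15)) = Add(-438, Rational(366, 25)) = Rational(-10584, 25)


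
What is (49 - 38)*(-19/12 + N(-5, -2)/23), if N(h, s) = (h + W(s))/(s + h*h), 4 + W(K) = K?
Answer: -112013/6348 ≈ -17.645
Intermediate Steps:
W(K) = -4 + K
N(h, s) = (-4 + h + s)/(s + h**2) (N(h, s) = (h + (-4 + s))/(s + h*h) = (-4 + h + s)/(s + h**2))
(49 - 38)*(-19/12 + N(-5, -2)/23) = (49 - 38)*(-19/12 + ((-4 - 5 - 2)/(-2 + (-5)**2))/23) = 11*(-19*1/12 + (-11/(-2 + 25))*(1/23)) = 11*(-19/12 + (-11/23)*(1/23)) = 11*(-19/12 + ((1/23)*(-11))*(1/23)) = 11*(-19/12 - 11/23*1/23) = 11*(-19/12 - 11/529) = 11*(-10183/6348) = -112013/6348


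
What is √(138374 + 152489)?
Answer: √290863 ≈ 539.32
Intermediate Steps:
√(138374 + 152489) = √290863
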